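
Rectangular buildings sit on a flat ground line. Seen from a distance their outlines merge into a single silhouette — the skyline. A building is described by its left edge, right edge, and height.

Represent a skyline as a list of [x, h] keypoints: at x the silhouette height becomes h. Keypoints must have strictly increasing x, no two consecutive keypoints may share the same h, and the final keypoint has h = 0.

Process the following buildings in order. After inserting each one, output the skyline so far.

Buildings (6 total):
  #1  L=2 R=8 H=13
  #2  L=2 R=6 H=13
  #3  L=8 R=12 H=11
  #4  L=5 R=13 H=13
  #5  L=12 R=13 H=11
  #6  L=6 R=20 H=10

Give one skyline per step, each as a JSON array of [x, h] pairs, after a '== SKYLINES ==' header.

== SKYLINES ==
[[2,13],[8,0]]
[[2,13],[8,0]]
[[2,13],[8,11],[12,0]]
[[2,13],[13,0]]
[[2,13],[13,0]]
[[2,13],[13,10],[20,0]]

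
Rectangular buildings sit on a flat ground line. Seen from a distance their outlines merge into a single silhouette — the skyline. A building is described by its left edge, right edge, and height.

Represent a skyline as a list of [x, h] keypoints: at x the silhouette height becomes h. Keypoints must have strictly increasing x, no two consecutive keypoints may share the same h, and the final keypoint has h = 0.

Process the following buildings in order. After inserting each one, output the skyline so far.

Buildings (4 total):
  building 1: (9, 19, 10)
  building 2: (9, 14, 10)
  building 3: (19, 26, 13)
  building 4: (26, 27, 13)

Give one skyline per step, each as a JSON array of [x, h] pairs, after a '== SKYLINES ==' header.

== SKYLINES ==
[[9,10],[19,0]]
[[9,10],[19,0]]
[[9,10],[19,13],[26,0]]
[[9,10],[19,13],[27,0]]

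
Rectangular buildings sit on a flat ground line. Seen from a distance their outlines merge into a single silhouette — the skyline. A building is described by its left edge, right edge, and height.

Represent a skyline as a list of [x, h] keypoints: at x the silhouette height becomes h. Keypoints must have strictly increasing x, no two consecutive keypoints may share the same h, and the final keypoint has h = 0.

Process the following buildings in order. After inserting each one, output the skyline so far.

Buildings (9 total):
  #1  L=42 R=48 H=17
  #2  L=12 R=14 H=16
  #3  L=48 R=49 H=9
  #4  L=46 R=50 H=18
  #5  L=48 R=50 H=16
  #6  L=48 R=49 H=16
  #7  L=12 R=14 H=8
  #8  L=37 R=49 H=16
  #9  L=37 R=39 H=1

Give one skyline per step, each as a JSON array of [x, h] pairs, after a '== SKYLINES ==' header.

== SKYLINES ==
[[42,17],[48,0]]
[[12,16],[14,0],[42,17],[48,0]]
[[12,16],[14,0],[42,17],[48,9],[49,0]]
[[12,16],[14,0],[42,17],[46,18],[50,0]]
[[12,16],[14,0],[42,17],[46,18],[50,0]]
[[12,16],[14,0],[42,17],[46,18],[50,0]]
[[12,16],[14,0],[42,17],[46,18],[50,0]]
[[12,16],[14,0],[37,16],[42,17],[46,18],[50,0]]
[[12,16],[14,0],[37,16],[42,17],[46,18],[50,0]]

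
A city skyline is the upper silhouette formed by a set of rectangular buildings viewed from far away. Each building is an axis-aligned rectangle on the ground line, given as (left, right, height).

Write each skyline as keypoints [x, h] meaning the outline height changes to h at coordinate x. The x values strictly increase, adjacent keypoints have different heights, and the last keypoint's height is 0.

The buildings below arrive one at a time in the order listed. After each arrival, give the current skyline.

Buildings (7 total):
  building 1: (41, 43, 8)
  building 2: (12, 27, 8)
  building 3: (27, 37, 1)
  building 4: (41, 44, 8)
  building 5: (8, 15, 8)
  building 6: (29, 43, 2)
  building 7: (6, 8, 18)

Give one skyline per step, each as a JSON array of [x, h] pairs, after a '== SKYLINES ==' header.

== SKYLINES ==
[[41,8],[43,0]]
[[12,8],[27,0],[41,8],[43,0]]
[[12,8],[27,1],[37,0],[41,8],[43,0]]
[[12,8],[27,1],[37,0],[41,8],[44,0]]
[[8,8],[27,1],[37,0],[41,8],[44,0]]
[[8,8],[27,1],[29,2],[41,8],[44,0]]
[[6,18],[8,8],[27,1],[29,2],[41,8],[44,0]]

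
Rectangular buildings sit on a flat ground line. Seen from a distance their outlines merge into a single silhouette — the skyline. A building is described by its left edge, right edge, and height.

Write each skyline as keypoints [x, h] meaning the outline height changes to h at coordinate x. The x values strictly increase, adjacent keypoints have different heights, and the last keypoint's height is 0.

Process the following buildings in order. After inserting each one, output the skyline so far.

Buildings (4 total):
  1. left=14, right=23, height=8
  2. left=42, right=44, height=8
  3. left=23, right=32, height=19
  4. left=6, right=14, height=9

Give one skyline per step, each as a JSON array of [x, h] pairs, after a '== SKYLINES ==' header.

== SKYLINES ==
[[14,8],[23,0]]
[[14,8],[23,0],[42,8],[44,0]]
[[14,8],[23,19],[32,0],[42,8],[44,0]]
[[6,9],[14,8],[23,19],[32,0],[42,8],[44,0]]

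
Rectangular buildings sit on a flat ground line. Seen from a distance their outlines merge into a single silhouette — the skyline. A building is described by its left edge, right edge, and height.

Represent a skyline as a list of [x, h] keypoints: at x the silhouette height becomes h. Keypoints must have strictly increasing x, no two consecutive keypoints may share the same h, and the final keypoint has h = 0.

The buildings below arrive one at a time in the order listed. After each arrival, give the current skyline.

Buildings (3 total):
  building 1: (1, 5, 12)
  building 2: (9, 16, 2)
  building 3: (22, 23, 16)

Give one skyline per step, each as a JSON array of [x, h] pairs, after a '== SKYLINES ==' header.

== SKYLINES ==
[[1,12],[5,0]]
[[1,12],[5,0],[9,2],[16,0]]
[[1,12],[5,0],[9,2],[16,0],[22,16],[23,0]]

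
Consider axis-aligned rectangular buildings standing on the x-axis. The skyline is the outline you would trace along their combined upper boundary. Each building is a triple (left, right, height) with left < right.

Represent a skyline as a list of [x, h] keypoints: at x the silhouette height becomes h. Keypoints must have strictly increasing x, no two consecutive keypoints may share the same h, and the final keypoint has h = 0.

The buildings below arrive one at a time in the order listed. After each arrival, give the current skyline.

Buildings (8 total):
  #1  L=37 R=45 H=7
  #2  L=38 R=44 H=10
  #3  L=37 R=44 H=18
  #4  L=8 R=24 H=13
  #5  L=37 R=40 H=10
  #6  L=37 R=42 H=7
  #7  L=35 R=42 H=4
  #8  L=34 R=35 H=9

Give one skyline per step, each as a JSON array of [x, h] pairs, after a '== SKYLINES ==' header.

== SKYLINES ==
[[37,7],[45,0]]
[[37,7],[38,10],[44,7],[45,0]]
[[37,18],[44,7],[45,0]]
[[8,13],[24,0],[37,18],[44,7],[45,0]]
[[8,13],[24,0],[37,18],[44,7],[45,0]]
[[8,13],[24,0],[37,18],[44,7],[45,0]]
[[8,13],[24,0],[35,4],[37,18],[44,7],[45,0]]
[[8,13],[24,0],[34,9],[35,4],[37,18],[44,7],[45,0]]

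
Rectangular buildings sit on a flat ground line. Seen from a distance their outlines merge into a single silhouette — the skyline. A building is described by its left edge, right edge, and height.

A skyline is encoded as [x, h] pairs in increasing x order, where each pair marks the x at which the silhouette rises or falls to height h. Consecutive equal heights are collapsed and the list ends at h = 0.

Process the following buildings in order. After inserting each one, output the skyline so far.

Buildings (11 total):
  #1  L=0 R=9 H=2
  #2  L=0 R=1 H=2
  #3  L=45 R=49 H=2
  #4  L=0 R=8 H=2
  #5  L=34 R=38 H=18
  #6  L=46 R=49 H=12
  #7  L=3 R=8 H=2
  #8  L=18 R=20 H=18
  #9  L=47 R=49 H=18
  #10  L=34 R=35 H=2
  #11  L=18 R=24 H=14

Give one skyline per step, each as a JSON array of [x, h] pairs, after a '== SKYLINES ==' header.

== SKYLINES ==
[[0,2],[9,0]]
[[0,2],[9,0]]
[[0,2],[9,0],[45,2],[49,0]]
[[0,2],[9,0],[45,2],[49,0]]
[[0,2],[9,0],[34,18],[38,0],[45,2],[49,0]]
[[0,2],[9,0],[34,18],[38,0],[45,2],[46,12],[49,0]]
[[0,2],[9,0],[34,18],[38,0],[45,2],[46,12],[49,0]]
[[0,2],[9,0],[18,18],[20,0],[34,18],[38,0],[45,2],[46,12],[49,0]]
[[0,2],[9,0],[18,18],[20,0],[34,18],[38,0],[45,2],[46,12],[47,18],[49,0]]
[[0,2],[9,0],[18,18],[20,0],[34,18],[38,0],[45,2],[46,12],[47,18],[49,0]]
[[0,2],[9,0],[18,18],[20,14],[24,0],[34,18],[38,0],[45,2],[46,12],[47,18],[49,0]]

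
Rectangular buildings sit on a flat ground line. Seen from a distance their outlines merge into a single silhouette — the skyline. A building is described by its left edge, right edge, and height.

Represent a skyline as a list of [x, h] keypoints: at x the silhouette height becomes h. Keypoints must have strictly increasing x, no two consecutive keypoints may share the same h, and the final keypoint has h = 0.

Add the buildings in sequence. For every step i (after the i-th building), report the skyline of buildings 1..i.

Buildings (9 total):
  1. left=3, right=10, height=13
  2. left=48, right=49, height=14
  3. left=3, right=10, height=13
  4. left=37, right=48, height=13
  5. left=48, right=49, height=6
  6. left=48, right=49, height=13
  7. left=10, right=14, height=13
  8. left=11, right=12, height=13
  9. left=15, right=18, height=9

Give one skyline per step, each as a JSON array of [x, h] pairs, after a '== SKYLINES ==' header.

== SKYLINES ==
[[3,13],[10,0]]
[[3,13],[10,0],[48,14],[49,0]]
[[3,13],[10,0],[48,14],[49,0]]
[[3,13],[10,0],[37,13],[48,14],[49,0]]
[[3,13],[10,0],[37,13],[48,14],[49,0]]
[[3,13],[10,0],[37,13],[48,14],[49,0]]
[[3,13],[14,0],[37,13],[48,14],[49,0]]
[[3,13],[14,0],[37,13],[48,14],[49,0]]
[[3,13],[14,0],[15,9],[18,0],[37,13],[48,14],[49,0]]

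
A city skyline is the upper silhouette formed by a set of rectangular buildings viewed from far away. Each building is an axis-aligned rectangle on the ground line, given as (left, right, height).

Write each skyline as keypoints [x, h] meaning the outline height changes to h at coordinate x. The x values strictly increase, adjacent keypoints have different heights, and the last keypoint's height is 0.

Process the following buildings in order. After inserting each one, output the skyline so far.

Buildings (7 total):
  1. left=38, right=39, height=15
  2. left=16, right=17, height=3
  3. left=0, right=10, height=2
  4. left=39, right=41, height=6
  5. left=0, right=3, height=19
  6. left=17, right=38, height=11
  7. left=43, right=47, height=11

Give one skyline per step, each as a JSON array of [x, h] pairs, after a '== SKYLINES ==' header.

== SKYLINES ==
[[38,15],[39,0]]
[[16,3],[17,0],[38,15],[39,0]]
[[0,2],[10,0],[16,3],[17,0],[38,15],[39,0]]
[[0,2],[10,0],[16,3],[17,0],[38,15],[39,6],[41,0]]
[[0,19],[3,2],[10,0],[16,3],[17,0],[38,15],[39,6],[41,0]]
[[0,19],[3,2],[10,0],[16,3],[17,11],[38,15],[39,6],[41,0]]
[[0,19],[3,2],[10,0],[16,3],[17,11],[38,15],[39,6],[41,0],[43,11],[47,0]]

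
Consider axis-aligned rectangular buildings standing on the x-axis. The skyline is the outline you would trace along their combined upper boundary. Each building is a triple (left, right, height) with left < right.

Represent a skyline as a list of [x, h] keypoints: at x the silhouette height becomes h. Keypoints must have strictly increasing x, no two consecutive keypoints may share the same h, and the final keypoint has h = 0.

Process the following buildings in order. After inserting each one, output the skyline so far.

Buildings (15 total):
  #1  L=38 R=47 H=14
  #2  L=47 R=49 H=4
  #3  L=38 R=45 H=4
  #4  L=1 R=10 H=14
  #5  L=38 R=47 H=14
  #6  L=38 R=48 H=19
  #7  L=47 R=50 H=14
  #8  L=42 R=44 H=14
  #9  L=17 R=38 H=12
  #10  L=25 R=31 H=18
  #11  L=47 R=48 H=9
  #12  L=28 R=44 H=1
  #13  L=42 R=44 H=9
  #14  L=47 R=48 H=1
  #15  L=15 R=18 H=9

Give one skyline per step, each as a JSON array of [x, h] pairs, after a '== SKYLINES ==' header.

== SKYLINES ==
[[38,14],[47,0]]
[[38,14],[47,4],[49,0]]
[[38,14],[47,4],[49,0]]
[[1,14],[10,0],[38,14],[47,4],[49,0]]
[[1,14],[10,0],[38,14],[47,4],[49,0]]
[[1,14],[10,0],[38,19],[48,4],[49,0]]
[[1,14],[10,0],[38,19],[48,14],[50,0]]
[[1,14],[10,0],[38,19],[48,14],[50,0]]
[[1,14],[10,0],[17,12],[38,19],[48,14],[50,0]]
[[1,14],[10,0],[17,12],[25,18],[31,12],[38,19],[48,14],[50,0]]
[[1,14],[10,0],[17,12],[25,18],[31,12],[38,19],[48,14],[50,0]]
[[1,14],[10,0],[17,12],[25,18],[31,12],[38,19],[48,14],[50,0]]
[[1,14],[10,0],[17,12],[25,18],[31,12],[38,19],[48,14],[50,0]]
[[1,14],[10,0],[17,12],[25,18],[31,12],[38,19],[48,14],[50,0]]
[[1,14],[10,0],[15,9],[17,12],[25,18],[31,12],[38,19],[48,14],[50,0]]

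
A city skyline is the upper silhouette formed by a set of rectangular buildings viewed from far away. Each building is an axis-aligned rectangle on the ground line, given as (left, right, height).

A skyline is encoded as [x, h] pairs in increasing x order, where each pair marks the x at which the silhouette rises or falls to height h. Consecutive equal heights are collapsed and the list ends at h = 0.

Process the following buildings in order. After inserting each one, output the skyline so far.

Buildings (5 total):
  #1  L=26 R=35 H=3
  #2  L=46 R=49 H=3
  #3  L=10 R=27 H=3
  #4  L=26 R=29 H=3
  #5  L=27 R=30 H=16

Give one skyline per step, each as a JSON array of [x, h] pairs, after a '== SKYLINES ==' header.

== SKYLINES ==
[[26,3],[35,0]]
[[26,3],[35,0],[46,3],[49,0]]
[[10,3],[35,0],[46,3],[49,0]]
[[10,3],[35,0],[46,3],[49,0]]
[[10,3],[27,16],[30,3],[35,0],[46,3],[49,0]]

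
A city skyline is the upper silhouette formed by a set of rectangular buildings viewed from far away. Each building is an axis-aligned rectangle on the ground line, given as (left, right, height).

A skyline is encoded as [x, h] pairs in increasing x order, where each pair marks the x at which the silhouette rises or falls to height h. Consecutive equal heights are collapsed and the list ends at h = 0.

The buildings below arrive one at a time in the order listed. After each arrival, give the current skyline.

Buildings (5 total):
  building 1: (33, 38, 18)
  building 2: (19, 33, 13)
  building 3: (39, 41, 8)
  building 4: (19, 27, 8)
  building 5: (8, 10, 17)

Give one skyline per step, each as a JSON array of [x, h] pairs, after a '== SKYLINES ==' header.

== SKYLINES ==
[[33,18],[38,0]]
[[19,13],[33,18],[38,0]]
[[19,13],[33,18],[38,0],[39,8],[41,0]]
[[19,13],[33,18],[38,0],[39,8],[41,0]]
[[8,17],[10,0],[19,13],[33,18],[38,0],[39,8],[41,0]]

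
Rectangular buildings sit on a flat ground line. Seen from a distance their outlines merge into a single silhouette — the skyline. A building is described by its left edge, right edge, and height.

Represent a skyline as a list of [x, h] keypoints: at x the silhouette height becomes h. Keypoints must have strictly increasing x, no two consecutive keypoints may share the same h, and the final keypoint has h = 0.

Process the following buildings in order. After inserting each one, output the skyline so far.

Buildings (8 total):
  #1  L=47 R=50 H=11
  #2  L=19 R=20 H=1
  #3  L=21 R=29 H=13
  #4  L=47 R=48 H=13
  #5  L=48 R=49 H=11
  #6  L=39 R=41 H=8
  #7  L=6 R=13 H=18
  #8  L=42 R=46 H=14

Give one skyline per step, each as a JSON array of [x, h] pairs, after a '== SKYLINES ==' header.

== SKYLINES ==
[[47,11],[50,0]]
[[19,1],[20,0],[47,11],[50,0]]
[[19,1],[20,0],[21,13],[29,0],[47,11],[50,0]]
[[19,1],[20,0],[21,13],[29,0],[47,13],[48,11],[50,0]]
[[19,1],[20,0],[21,13],[29,0],[47,13],[48,11],[50,0]]
[[19,1],[20,0],[21,13],[29,0],[39,8],[41,0],[47,13],[48,11],[50,0]]
[[6,18],[13,0],[19,1],[20,0],[21,13],[29,0],[39,8],[41,0],[47,13],[48,11],[50,0]]
[[6,18],[13,0],[19,1],[20,0],[21,13],[29,0],[39,8],[41,0],[42,14],[46,0],[47,13],[48,11],[50,0]]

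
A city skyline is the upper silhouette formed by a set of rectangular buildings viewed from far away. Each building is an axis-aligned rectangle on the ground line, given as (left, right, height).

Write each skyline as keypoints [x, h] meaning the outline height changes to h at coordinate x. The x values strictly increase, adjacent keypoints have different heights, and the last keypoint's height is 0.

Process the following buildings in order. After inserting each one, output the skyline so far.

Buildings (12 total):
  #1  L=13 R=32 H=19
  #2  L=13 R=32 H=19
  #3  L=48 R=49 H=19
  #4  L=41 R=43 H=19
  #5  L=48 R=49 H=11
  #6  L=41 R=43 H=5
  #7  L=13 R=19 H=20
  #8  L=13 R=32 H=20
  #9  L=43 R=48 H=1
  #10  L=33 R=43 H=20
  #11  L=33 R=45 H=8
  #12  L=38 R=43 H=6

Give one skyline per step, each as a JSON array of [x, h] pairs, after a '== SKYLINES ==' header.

== SKYLINES ==
[[13,19],[32,0]]
[[13,19],[32,0]]
[[13,19],[32,0],[48,19],[49,0]]
[[13,19],[32,0],[41,19],[43,0],[48,19],[49,0]]
[[13,19],[32,0],[41,19],[43,0],[48,19],[49,0]]
[[13,19],[32,0],[41,19],[43,0],[48,19],[49,0]]
[[13,20],[19,19],[32,0],[41,19],[43,0],[48,19],[49,0]]
[[13,20],[32,0],[41,19],[43,0],[48,19],[49,0]]
[[13,20],[32,0],[41,19],[43,1],[48,19],[49,0]]
[[13,20],[32,0],[33,20],[43,1],[48,19],[49,0]]
[[13,20],[32,0],[33,20],[43,8],[45,1],[48,19],[49,0]]
[[13,20],[32,0],[33,20],[43,8],[45,1],[48,19],[49,0]]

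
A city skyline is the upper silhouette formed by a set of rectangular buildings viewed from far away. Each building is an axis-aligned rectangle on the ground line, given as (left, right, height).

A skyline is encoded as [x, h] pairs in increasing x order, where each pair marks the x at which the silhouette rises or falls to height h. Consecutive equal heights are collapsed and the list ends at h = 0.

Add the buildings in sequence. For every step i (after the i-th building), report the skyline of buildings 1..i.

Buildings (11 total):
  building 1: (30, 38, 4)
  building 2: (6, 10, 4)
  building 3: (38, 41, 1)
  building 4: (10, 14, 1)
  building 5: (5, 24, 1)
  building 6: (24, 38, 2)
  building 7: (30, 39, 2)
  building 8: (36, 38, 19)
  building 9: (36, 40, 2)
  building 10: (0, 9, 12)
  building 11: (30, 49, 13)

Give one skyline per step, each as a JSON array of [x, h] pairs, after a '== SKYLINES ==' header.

== SKYLINES ==
[[30,4],[38,0]]
[[6,4],[10,0],[30,4],[38,0]]
[[6,4],[10,0],[30,4],[38,1],[41,0]]
[[6,4],[10,1],[14,0],[30,4],[38,1],[41,0]]
[[5,1],[6,4],[10,1],[24,0],[30,4],[38,1],[41,0]]
[[5,1],[6,4],[10,1],[24,2],[30,4],[38,1],[41,0]]
[[5,1],[6,4],[10,1],[24,2],[30,4],[38,2],[39,1],[41,0]]
[[5,1],[6,4],[10,1],[24,2],[30,4],[36,19],[38,2],[39,1],[41,0]]
[[5,1],[6,4],[10,1],[24,2],[30,4],[36,19],[38,2],[40,1],[41,0]]
[[0,12],[9,4],[10,1],[24,2],[30,4],[36,19],[38,2],[40,1],[41,0]]
[[0,12],[9,4],[10,1],[24,2],[30,13],[36,19],[38,13],[49,0]]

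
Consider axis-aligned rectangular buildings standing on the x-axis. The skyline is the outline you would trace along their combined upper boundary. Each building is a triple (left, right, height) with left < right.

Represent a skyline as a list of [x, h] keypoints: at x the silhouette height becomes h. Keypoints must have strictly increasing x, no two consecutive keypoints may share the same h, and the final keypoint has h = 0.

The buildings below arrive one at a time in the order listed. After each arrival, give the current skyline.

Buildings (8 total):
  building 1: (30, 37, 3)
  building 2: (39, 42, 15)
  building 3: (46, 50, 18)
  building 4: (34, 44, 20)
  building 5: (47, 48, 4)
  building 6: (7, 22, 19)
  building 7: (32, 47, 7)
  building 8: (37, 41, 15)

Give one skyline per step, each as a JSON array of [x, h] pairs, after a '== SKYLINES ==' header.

== SKYLINES ==
[[30,3],[37,0]]
[[30,3],[37,0],[39,15],[42,0]]
[[30,3],[37,0],[39,15],[42,0],[46,18],[50,0]]
[[30,3],[34,20],[44,0],[46,18],[50,0]]
[[30,3],[34,20],[44,0],[46,18],[50,0]]
[[7,19],[22,0],[30,3],[34,20],[44,0],[46,18],[50,0]]
[[7,19],[22,0],[30,3],[32,7],[34,20],[44,7],[46,18],[50,0]]
[[7,19],[22,0],[30,3],[32,7],[34,20],[44,7],[46,18],[50,0]]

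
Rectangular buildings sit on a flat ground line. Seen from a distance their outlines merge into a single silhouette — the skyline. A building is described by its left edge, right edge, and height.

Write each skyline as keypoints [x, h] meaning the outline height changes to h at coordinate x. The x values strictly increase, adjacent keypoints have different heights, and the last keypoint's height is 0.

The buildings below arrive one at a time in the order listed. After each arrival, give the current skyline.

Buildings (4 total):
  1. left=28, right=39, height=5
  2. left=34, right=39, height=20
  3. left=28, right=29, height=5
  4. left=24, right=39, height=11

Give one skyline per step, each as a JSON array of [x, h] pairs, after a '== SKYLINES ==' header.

== SKYLINES ==
[[28,5],[39,0]]
[[28,5],[34,20],[39,0]]
[[28,5],[34,20],[39,0]]
[[24,11],[34,20],[39,0]]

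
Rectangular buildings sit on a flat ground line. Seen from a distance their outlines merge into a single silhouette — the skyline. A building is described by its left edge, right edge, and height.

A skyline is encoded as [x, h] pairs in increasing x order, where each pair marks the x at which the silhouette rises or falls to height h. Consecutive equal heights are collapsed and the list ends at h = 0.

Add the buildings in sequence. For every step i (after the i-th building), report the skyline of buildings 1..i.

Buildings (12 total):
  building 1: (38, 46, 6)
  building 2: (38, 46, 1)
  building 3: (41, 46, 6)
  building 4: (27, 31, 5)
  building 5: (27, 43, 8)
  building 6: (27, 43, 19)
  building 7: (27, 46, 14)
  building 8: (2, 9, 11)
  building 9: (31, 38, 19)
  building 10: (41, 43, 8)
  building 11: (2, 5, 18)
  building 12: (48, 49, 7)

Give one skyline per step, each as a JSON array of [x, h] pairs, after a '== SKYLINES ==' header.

== SKYLINES ==
[[38,6],[46,0]]
[[38,6],[46,0]]
[[38,6],[46,0]]
[[27,5],[31,0],[38,6],[46,0]]
[[27,8],[43,6],[46,0]]
[[27,19],[43,6],[46,0]]
[[27,19],[43,14],[46,0]]
[[2,11],[9,0],[27,19],[43,14],[46,0]]
[[2,11],[9,0],[27,19],[43,14],[46,0]]
[[2,11],[9,0],[27,19],[43,14],[46,0]]
[[2,18],[5,11],[9,0],[27,19],[43,14],[46,0]]
[[2,18],[5,11],[9,0],[27,19],[43,14],[46,0],[48,7],[49,0]]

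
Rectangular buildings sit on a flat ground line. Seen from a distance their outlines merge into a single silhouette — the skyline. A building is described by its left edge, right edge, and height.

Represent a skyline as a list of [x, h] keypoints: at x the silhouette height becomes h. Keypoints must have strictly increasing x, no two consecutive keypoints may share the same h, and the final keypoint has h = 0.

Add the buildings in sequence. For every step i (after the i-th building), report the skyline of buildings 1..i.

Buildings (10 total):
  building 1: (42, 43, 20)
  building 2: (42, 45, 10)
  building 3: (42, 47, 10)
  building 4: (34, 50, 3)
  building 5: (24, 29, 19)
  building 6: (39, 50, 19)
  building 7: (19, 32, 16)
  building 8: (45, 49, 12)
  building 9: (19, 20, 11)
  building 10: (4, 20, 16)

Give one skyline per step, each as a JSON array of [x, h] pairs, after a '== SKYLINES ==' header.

== SKYLINES ==
[[42,20],[43,0]]
[[42,20],[43,10],[45,0]]
[[42,20],[43,10],[47,0]]
[[34,3],[42,20],[43,10],[47,3],[50,0]]
[[24,19],[29,0],[34,3],[42,20],[43,10],[47,3],[50,0]]
[[24,19],[29,0],[34,3],[39,19],[42,20],[43,19],[50,0]]
[[19,16],[24,19],[29,16],[32,0],[34,3],[39,19],[42,20],[43,19],[50,0]]
[[19,16],[24,19],[29,16],[32,0],[34,3],[39,19],[42,20],[43,19],[50,0]]
[[19,16],[24,19],[29,16],[32,0],[34,3],[39,19],[42,20],[43,19],[50,0]]
[[4,16],[24,19],[29,16],[32,0],[34,3],[39,19],[42,20],[43,19],[50,0]]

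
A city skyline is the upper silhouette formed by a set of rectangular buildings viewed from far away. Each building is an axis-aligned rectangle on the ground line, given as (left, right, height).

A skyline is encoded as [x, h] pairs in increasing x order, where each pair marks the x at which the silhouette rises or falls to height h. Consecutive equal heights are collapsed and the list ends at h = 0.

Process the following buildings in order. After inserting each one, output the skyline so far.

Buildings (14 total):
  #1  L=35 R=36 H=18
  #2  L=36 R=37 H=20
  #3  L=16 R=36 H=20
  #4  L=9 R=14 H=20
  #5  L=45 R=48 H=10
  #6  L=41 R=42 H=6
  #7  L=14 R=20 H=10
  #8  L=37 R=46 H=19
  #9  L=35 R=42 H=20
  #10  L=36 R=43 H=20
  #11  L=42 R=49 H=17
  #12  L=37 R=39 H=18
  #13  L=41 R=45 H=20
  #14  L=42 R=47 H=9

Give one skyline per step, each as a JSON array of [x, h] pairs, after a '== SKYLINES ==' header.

== SKYLINES ==
[[35,18],[36,0]]
[[35,18],[36,20],[37,0]]
[[16,20],[37,0]]
[[9,20],[14,0],[16,20],[37,0]]
[[9,20],[14,0],[16,20],[37,0],[45,10],[48,0]]
[[9,20],[14,0],[16,20],[37,0],[41,6],[42,0],[45,10],[48,0]]
[[9,20],[14,10],[16,20],[37,0],[41,6],[42,0],[45,10],[48,0]]
[[9,20],[14,10],[16,20],[37,19],[46,10],[48,0]]
[[9,20],[14,10],[16,20],[42,19],[46,10],[48,0]]
[[9,20],[14,10],[16,20],[43,19],[46,10],[48,0]]
[[9,20],[14,10],[16,20],[43,19],[46,17],[49,0]]
[[9,20],[14,10],[16,20],[43,19],[46,17],[49,0]]
[[9,20],[14,10],[16,20],[45,19],[46,17],[49,0]]
[[9,20],[14,10],[16,20],[45,19],[46,17],[49,0]]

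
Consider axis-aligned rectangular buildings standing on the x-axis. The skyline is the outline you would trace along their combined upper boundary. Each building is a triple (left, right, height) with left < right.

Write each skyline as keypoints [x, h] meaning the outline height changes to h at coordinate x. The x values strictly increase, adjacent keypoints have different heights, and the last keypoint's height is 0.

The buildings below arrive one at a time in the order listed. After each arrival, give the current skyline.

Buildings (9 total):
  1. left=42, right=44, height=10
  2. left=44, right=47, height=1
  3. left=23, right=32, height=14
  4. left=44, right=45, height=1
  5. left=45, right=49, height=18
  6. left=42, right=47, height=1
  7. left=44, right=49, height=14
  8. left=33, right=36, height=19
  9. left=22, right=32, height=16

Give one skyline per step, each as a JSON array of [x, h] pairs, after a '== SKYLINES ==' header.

== SKYLINES ==
[[42,10],[44,0]]
[[42,10],[44,1],[47,0]]
[[23,14],[32,0],[42,10],[44,1],[47,0]]
[[23,14],[32,0],[42,10],[44,1],[47,0]]
[[23,14],[32,0],[42,10],[44,1],[45,18],[49,0]]
[[23,14],[32,0],[42,10],[44,1],[45,18],[49,0]]
[[23,14],[32,0],[42,10],[44,14],[45,18],[49,0]]
[[23,14],[32,0],[33,19],[36,0],[42,10],[44,14],[45,18],[49,0]]
[[22,16],[32,0],[33,19],[36,0],[42,10],[44,14],[45,18],[49,0]]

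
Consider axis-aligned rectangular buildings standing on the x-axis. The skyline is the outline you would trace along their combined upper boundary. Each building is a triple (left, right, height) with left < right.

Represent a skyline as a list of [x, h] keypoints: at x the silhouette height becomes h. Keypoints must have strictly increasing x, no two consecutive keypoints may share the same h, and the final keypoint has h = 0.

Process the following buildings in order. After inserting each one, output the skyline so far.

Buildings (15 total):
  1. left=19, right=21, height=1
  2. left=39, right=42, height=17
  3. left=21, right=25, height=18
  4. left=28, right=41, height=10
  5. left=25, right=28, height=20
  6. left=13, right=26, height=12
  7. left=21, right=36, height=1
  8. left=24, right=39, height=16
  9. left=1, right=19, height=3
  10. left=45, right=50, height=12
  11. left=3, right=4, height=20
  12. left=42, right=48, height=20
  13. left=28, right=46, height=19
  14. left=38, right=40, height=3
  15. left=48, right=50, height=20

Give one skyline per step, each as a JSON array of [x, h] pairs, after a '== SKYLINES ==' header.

== SKYLINES ==
[[19,1],[21,0]]
[[19,1],[21,0],[39,17],[42,0]]
[[19,1],[21,18],[25,0],[39,17],[42,0]]
[[19,1],[21,18],[25,0],[28,10],[39,17],[42,0]]
[[19,1],[21,18],[25,20],[28,10],[39,17],[42,0]]
[[13,12],[21,18],[25,20],[28,10],[39,17],[42,0]]
[[13,12],[21,18],[25,20],[28,10],[39,17],[42,0]]
[[13,12],[21,18],[25,20],[28,16],[39,17],[42,0]]
[[1,3],[13,12],[21,18],[25,20],[28,16],[39,17],[42,0]]
[[1,3],[13,12],[21,18],[25,20],[28,16],[39,17],[42,0],[45,12],[50,0]]
[[1,3],[3,20],[4,3],[13,12],[21,18],[25,20],[28,16],[39,17],[42,0],[45,12],[50,0]]
[[1,3],[3,20],[4,3],[13,12],[21,18],[25,20],[28,16],[39,17],[42,20],[48,12],[50,0]]
[[1,3],[3,20],[4,3],[13,12],[21,18],[25,20],[28,19],[42,20],[48,12],[50,0]]
[[1,3],[3,20],[4,3],[13,12],[21,18],[25,20],[28,19],[42,20],[48,12],[50,0]]
[[1,3],[3,20],[4,3],[13,12],[21,18],[25,20],[28,19],[42,20],[50,0]]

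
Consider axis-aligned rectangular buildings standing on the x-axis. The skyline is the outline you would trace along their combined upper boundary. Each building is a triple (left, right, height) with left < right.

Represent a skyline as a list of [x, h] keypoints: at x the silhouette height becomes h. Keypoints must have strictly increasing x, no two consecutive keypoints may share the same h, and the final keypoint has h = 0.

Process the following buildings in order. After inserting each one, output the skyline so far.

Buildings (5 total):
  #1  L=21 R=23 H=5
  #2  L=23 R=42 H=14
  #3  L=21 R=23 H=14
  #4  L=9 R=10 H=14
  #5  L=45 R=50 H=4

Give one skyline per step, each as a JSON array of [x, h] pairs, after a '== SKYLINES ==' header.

== SKYLINES ==
[[21,5],[23,0]]
[[21,5],[23,14],[42,0]]
[[21,14],[42,0]]
[[9,14],[10,0],[21,14],[42,0]]
[[9,14],[10,0],[21,14],[42,0],[45,4],[50,0]]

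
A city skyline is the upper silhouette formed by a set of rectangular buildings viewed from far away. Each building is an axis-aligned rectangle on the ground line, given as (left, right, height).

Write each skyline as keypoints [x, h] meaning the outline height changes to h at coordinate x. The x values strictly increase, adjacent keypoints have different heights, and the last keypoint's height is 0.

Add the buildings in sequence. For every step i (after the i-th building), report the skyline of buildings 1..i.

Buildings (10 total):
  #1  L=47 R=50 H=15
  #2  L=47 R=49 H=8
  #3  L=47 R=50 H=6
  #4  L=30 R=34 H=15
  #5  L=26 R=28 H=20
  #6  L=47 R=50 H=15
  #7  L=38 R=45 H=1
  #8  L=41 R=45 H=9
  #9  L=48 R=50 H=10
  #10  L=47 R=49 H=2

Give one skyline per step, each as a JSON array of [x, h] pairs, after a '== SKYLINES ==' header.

== SKYLINES ==
[[47,15],[50,0]]
[[47,15],[50,0]]
[[47,15],[50,0]]
[[30,15],[34,0],[47,15],[50,0]]
[[26,20],[28,0],[30,15],[34,0],[47,15],[50,0]]
[[26,20],[28,0],[30,15],[34,0],[47,15],[50,0]]
[[26,20],[28,0],[30,15],[34,0],[38,1],[45,0],[47,15],[50,0]]
[[26,20],[28,0],[30,15],[34,0],[38,1],[41,9],[45,0],[47,15],[50,0]]
[[26,20],[28,0],[30,15],[34,0],[38,1],[41,9],[45,0],[47,15],[50,0]]
[[26,20],[28,0],[30,15],[34,0],[38,1],[41,9],[45,0],[47,15],[50,0]]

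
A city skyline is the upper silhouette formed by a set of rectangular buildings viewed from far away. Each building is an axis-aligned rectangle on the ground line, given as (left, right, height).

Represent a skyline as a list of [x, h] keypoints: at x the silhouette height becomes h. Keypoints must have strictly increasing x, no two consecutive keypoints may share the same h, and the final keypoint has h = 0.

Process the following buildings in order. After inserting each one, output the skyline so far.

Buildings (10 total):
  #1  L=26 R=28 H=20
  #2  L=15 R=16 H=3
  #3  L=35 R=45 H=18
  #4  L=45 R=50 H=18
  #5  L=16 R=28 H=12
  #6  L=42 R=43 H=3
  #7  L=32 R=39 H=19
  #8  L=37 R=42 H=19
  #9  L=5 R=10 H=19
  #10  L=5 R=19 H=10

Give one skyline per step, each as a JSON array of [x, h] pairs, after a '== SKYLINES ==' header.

== SKYLINES ==
[[26,20],[28,0]]
[[15,3],[16,0],[26,20],[28,0]]
[[15,3],[16,0],[26,20],[28,0],[35,18],[45,0]]
[[15,3],[16,0],[26,20],[28,0],[35,18],[50,0]]
[[15,3],[16,12],[26,20],[28,0],[35,18],[50,0]]
[[15,3],[16,12],[26,20],[28,0],[35,18],[50,0]]
[[15,3],[16,12],[26,20],[28,0],[32,19],[39,18],[50,0]]
[[15,3],[16,12],[26,20],[28,0],[32,19],[42,18],[50,0]]
[[5,19],[10,0],[15,3],[16,12],[26,20],[28,0],[32,19],[42,18],[50,0]]
[[5,19],[10,10],[16,12],[26,20],[28,0],[32,19],[42,18],[50,0]]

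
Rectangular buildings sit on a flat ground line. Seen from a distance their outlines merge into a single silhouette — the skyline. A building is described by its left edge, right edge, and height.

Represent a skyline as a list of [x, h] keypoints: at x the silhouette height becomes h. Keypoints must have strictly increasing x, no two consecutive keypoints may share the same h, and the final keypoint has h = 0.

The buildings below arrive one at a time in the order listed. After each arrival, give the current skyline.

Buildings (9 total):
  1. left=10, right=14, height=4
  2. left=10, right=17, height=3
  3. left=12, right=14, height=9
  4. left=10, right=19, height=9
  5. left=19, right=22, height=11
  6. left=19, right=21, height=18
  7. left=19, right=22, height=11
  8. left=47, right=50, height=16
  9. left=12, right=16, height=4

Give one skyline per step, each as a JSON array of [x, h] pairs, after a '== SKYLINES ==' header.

== SKYLINES ==
[[10,4],[14,0]]
[[10,4],[14,3],[17,0]]
[[10,4],[12,9],[14,3],[17,0]]
[[10,9],[19,0]]
[[10,9],[19,11],[22,0]]
[[10,9],[19,18],[21,11],[22,0]]
[[10,9],[19,18],[21,11],[22,0]]
[[10,9],[19,18],[21,11],[22,0],[47,16],[50,0]]
[[10,9],[19,18],[21,11],[22,0],[47,16],[50,0]]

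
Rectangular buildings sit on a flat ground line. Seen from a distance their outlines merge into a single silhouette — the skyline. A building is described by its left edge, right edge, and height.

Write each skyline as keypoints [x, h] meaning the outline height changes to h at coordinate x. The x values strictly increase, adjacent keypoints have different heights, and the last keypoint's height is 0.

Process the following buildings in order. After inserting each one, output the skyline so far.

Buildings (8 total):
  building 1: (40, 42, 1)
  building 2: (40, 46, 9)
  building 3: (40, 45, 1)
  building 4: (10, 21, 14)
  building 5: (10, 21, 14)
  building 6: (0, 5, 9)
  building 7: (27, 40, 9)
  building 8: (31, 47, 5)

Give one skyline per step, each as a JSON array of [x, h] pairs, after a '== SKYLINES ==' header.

== SKYLINES ==
[[40,1],[42,0]]
[[40,9],[46,0]]
[[40,9],[46,0]]
[[10,14],[21,0],[40,9],[46,0]]
[[10,14],[21,0],[40,9],[46,0]]
[[0,9],[5,0],[10,14],[21,0],[40,9],[46,0]]
[[0,9],[5,0],[10,14],[21,0],[27,9],[46,0]]
[[0,9],[5,0],[10,14],[21,0],[27,9],[46,5],[47,0]]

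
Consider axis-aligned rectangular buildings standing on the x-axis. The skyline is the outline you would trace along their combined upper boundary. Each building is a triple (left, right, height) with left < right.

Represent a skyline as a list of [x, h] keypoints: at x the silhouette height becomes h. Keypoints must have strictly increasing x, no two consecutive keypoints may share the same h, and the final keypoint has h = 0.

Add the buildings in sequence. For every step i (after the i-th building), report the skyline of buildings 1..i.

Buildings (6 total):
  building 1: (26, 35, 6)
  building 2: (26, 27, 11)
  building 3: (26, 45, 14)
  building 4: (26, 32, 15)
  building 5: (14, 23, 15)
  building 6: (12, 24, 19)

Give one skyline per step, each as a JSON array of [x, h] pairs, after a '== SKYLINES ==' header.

== SKYLINES ==
[[26,6],[35,0]]
[[26,11],[27,6],[35,0]]
[[26,14],[45,0]]
[[26,15],[32,14],[45,0]]
[[14,15],[23,0],[26,15],[32,14],[45,0]]
[[12,19],[24,0],[26,15],[32,14],[45,0]]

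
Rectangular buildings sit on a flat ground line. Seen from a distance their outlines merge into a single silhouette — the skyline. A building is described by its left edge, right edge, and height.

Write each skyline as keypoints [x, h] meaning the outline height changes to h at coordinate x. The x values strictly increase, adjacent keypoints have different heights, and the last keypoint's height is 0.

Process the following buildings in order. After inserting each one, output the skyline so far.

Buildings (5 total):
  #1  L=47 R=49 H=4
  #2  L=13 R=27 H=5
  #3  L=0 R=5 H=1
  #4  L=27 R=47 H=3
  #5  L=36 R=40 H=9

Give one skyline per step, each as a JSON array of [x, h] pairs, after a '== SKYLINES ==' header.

== SKYLINES ==
[[47,4],[49,0]]
[[13,5],[27,0],[47,4],[49,0]]
[[0,1],[5,0],[13,5],[27,0],[47,4],[49,0]]
[[0,1],[5,0],[13,5],[27,3],[47,4],[49,0]]
[[0,1],[5,0],[13,5],[27,3],[36,9],[40,3],[47,4],[49,0]]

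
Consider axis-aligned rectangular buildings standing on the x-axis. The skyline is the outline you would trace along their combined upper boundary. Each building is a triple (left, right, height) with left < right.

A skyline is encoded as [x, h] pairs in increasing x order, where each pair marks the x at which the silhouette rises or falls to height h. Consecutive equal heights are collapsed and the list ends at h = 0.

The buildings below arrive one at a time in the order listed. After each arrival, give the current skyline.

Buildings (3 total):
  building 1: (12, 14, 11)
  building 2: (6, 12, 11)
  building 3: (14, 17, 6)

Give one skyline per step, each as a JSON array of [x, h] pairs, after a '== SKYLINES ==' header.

== SKYLINES ==
[[12,11],[14,0]]
[[6,11],[14,0]]
[[6,11],[14,6],[17,0]]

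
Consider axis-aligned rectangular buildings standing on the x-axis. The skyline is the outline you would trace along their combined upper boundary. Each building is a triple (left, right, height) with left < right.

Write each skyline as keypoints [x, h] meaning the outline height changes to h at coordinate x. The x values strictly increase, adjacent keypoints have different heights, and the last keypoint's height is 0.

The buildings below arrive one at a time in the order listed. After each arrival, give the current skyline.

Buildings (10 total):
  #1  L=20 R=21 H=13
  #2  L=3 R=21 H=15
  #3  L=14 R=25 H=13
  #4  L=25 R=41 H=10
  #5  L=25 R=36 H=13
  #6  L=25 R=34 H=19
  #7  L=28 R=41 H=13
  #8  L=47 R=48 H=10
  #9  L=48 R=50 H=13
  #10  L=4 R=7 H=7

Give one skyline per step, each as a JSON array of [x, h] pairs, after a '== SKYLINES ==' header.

== SKYLINES ==
[[20,13],[21,0]]
[[3,15],[21,0]]
[[3,15],[21,13],[25,0]]
[[3,15],[21,13],[25,10],[41,0]]
[[3,15],[21,13],[36,10],[41,0]]
[[3,15],[21,13],[25,19],[34,13],[36,10],[41,0]]
[[3,15],[21,13],[25,19],[34,13],[41,0]]
[[3,15],[21,13],[25,19],[34,13],[41,0],[47,10],[48,0]]
[[3,15],[21,13],[25,19],[34,13],[41,0],[47,10],[48,13],[50,0]]
[[3,15],[21,13],[25,19],[34,13],[41,0],[47,10],[48,13],[50,0]]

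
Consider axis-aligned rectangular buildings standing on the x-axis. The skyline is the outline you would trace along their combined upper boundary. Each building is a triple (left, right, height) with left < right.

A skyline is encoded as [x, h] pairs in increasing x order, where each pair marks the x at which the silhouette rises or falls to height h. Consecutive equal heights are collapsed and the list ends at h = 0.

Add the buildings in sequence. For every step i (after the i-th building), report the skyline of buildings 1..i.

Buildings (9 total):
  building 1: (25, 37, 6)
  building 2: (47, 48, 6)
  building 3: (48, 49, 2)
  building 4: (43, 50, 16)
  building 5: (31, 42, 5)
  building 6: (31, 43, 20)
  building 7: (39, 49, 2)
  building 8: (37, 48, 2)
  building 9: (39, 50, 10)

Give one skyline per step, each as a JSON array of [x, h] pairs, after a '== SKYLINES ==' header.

== SKYLINES ==
[[25,6],[37,0]]
[[25,6],[37,0],[47,6],[48,0]]
[[25,6],[37,0],[47,6],[48,2],[49,0]]
[[25,6],[37,0],[43,16],[50,0]]
[[25,6],[37,5],[42,0],[43,16],[50,0]]
[[25,6],[31,20],[43,16],[50,0]]
[[25,6],[31,20],[43,16],[50,0]]
[[25,6],[31,20],[43,16],[50,0]]
[[25,6],[31,20],[43,16],[50,0]]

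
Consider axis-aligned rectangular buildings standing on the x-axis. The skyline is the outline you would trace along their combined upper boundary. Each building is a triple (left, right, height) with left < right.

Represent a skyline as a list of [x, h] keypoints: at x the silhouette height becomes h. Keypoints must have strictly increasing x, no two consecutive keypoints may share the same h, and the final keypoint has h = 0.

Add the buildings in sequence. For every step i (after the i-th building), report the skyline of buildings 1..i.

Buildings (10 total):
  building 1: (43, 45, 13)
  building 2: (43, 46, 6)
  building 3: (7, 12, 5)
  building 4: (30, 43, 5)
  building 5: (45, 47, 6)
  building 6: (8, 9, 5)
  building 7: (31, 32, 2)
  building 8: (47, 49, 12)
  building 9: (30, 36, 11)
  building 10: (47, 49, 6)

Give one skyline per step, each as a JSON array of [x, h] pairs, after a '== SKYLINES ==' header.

== SKYLINES ==
[[43,13],[45,0]]
[[43,13],[45,6],[46,0]]
[[7,5],[12,0],[43,13],[45,6],[46,0]]
[[7,5],[12,0],[30,5],[43,13],[45,6],[46,0]]
[[7,5],[12,0],[30,5],[43,13],[45,6],[47,0]]
[[7,5],[12,0],[30,5],[43,13],[45,6],[47,0]]
[[7,5],[12,0],[30,5],[43,13],[45,6],[47,0]]
[[7,5],[12,0],[30,5],[43,13],[45,6],[47,12],[49,0]]
[[7,5],[12,0],[30,11],[36,5],[43,13],[45,6],[47,12],[49,0]]
[[7,5],[12,0],[30,11],[36,5],[43,13],[45,6],[47,12],[49,0]]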